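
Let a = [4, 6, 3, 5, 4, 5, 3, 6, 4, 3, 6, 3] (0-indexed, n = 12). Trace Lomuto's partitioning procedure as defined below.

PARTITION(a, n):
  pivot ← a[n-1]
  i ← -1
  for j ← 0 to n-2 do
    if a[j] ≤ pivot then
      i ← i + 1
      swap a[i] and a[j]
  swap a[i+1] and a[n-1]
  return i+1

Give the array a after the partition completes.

pivot=3, i=-1
j=0: 4>3, skip
j=1: 6>3, skip
j=2: 3≤3, i=0, swap(0,2) ⇒ [3, 6, 4, 5, 4, 5, 3, 6, 4, 3, 6, 3]
j=3: 5>3, skip
j=4: 4>3, skip
j=5: 5>3, skip
j=6: 3≤3, i=1, swap(1,6) ⇒ [3, 3, 4, 5, 4, 5, 6, 6, 4, 3, 6, 3]
j=7: 6>3, skip
j=8: 4>3, skip
j=9: 3≤3, i=2, swap(2,9) ⇒ [3, 3, 3, 5, 4, 5, 6, 6, 4, 4, 6, 3]
j=10: 6>3, skip
swap(3,11) ⇒ [3, 3, 3, 3, 4, 5, 6, 6, 4, 4, 6, 5]; return 3

[3, 3, 3, 3, 4, 5, 6, 6, 4, 4, 6, 5]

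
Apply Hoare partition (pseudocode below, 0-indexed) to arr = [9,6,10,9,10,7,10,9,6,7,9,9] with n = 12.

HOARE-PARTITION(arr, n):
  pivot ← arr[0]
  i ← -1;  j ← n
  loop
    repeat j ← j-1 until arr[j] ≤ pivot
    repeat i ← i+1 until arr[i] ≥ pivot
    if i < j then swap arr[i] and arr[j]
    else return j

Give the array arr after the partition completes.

pivot=9
j stops at 11 (9), i stops at 0 (9); swap ⇒ [9,6,10,9,10,7,10,9,6,7,9,9]
j stops at 10 (9), i stops at 2 (10); swap ⇒ [9,6,9,9,10,7,10,9,6,7,10,9]
j stops at 9 (7), i stops at 3 (9); swap ⇒ [9,6,9,7,10,7,10,9,6,9,10,9]
j stops at 8 (6), i stops at 4 (10); swap ⇒ [9,6,9,7,6,7,10,9,10,9,10,9]
j stops at 7 (9), i stops at 6 (10); swap ⇒ [9,6,9,7,6,7,9,10,10,9,10,9]
j stops at 6, i stops at 7; i≥j ⇒ return 6. arr=[9,6,9,7,6,7,9,10,10,9,10,9]

[9,6,9,7,6,7,9,10,10,9,10,9]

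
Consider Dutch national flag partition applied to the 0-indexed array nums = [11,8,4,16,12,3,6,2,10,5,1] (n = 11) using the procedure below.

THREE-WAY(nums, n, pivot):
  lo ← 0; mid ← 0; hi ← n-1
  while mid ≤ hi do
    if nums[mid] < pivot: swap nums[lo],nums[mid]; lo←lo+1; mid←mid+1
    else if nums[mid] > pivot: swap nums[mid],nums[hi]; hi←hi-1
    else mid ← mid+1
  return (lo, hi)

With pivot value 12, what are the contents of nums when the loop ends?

lo=0 mid=0 hi=10
11<12: swap(0,0), lo=1 mid=1 ⇒ [11,8,4,16,12,3,6,2,10,5,1]
8<12: swap(1,1), lo=2 mid=2 ⇒ [11,8,4,16,12,3,6,2,10,5,1]
4<12: swap(2,2), lo=3 mid=3 ⇒ [11,8,4,16,12,3,6,2,10,5,1]
16>12: swap(3,10), hi=9 ⇒ [11,8,4,1,12,3,6,2,10,5,16]
1<12: swap(3,3), lo=4 mid=4 ⇒ [11,8,4,1,12,3,6,2,10,5,16]
12=12: mid=5
3<12: swap(4,5), lo=5 mid=6 ⇒ [11,8,4,1,3,12,6,2,10,5,16]
6<12: swap(5,6), lo=6 mid=7 ⇒ [11,8,4,1,3,6,12,2,10,5,16]
2<12: swap(6,7), lo=7 mid=8 ⇒ [11,8,4,1,3,6,2,12,10,5,16]
10<12: swap(7,8), lo=8 mid=9 ⇒ [11,8,4,1,3,6,2,10,12,5,16]
5<12: swap(8,9), lo=9 mid=10 ⇒ [11,8,4,1,3,6,2,10,5,12,16]
done. lo=9 hi=9; nums=[11,8,4,1,3,6,2,10,5,12,16]

[11,8,4,1,3,6,2,10,5,12,16]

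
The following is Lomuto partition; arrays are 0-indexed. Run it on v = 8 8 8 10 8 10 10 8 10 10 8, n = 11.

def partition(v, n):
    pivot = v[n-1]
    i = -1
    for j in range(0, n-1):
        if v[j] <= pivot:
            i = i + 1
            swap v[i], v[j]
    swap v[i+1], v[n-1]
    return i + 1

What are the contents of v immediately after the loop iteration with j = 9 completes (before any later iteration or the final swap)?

8 8 8 8 8 10 10 10 10 10 8

pivot = v[10] = 8; i = -1
j=0: v[0]=8 ≤ 8 → i=0, swap v[0],v[0] (no change) → 8 8 8 10 8 10 10 8 10 10 8
j=1: v[1]=8 ≤ 8 → i=1, swap v[1],v[1] (no change) → 8 8 8 10 8 10 10 8 10 10 8
j=2: v[2]=8 ≤ 8 → i=2, swap v[2],v[2] (no change) → 8 8 8 10 8 10 10 8 10 10 8
j=3: v[3]=10 > 8 → no swap
j=4: v[4]=8 ≤ 8 → i=3, swap v[3],v[4] → 8 8 8 8 10 10 10 8 10 10 8
j=5: v[5]=10 > 8 → no swap
j=6: v[6]=10 > 8 → no swap
j=7: v[7]=8 ≤ 8 → i=4, swap v[4],v[7] → 8 8 8 8 8 10 10 10 10 10 8
j=8: v[8]=10 > 8 → no swap
j=9: v[9]=10 > 8 → no swap
(after j=9) v = 8 8 8 8 8 10 10 10 10 10 8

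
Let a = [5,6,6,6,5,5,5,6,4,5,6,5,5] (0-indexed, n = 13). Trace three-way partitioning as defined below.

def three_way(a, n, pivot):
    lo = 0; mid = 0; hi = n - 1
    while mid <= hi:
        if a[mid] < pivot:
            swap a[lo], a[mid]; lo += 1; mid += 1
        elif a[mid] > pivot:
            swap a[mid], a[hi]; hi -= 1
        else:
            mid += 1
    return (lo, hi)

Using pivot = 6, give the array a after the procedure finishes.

[5,5,5,5,4,5,5,5,6,6,6,6,6]

lo=0 mid=0 hi=12
5<6: swap(0,0), lo=1 mid=1 ⇒ [5,6,6,6,5,5,5,6,4,5,6,5,5]
6=6: mid=2
6=6: mid=3
6=6: mid=4
5<6: swap(1,4), lo=2 mid=5 ⇒ [5,5,6,6,6,5,5,6,4,5,6,5,5]
5<6: swap(2,5), lo=3 mid=6 ⇒ [5,5,5,6,6,6,5,6,4,5,6,5,5]
5<6: swap(3,6), lo=4 mid=7 ⇒ [5,5,5,5,6,6,6,6,4,5,6,5,5]
6=6: mid=8
4<6: swap(4,8), lo=5 mid=9 ⇒ [5,5,5,5,4,6,6,6,6,5,6,5,5]
5<6: swap(5,9), lo=6 mid=10 ⇒ [5,5,5,5,4,5,6,6,6,6,6,5,5]
6=6: mid=11
5<6: swap(6,11), lo=7 mid=12 ⇒ [5,5,5,5,4,5,5,6,6,6,6,6,5]
5<6: swap(7,12), lo=8 mid=13 ⇒ [5,5,5,5,4,5,5,5,6,6,6,6,6]
done. lo=8 hi=12; a=[5,5,5,5,4,5,5,5,6,6,6,6,6]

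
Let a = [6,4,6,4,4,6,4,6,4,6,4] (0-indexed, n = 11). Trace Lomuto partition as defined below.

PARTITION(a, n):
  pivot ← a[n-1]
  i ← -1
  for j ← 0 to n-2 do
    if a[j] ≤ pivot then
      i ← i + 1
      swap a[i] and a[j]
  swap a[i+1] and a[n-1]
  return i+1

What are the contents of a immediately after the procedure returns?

pivot=4, i=-1
j=0: 6>4, skip
j=1: 4≤4, i=0, swap(0,1) ⇒ [4,6,6,4,4,6,4,6,4,6,4]
j=2: 6>4, skip
j=3: 4≤4, i=1, swap(1,3) ⇒ [4,4,6,6,4,6,4,6,4,6,4]
j=4: 4≤4, i=2, swap(2,4) ⇒ [4,4,4,6,6,6,4,6,4,6,4]
j=5: 6>4, skip
j=6: 4≤4, i=3, swap(3,6) ⇒ [4,4,4,4,6,6,6,6,4,6,4]
j=7: 6>4, skip
j=8: 4≤4, i=4, swap(4,8) ⇒ [4,4,4,4,4,6,6,6,6,6,4]
j=9: 6>4, skip
swap(5,10) ⇒ [4,4,4,4,4,4,6,6,6,6,6]; return 5

[4,4,4,4,4,4,6,6,6,6,6]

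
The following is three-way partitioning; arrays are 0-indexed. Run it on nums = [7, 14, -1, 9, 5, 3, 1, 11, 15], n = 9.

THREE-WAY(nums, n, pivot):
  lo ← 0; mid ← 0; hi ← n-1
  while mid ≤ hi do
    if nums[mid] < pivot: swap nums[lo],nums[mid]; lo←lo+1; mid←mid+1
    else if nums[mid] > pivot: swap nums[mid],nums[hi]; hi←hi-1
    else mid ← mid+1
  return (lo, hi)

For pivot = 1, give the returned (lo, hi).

lo=0 mid=0 hi=8
7>1: swap(0,8), hi=7 ⇒ [15, 14, -1, 9, 5, 3, 1, 11, 7]
15>1: swap(0,7), hi=6 ⇒ [11, 14, -1, 9, 5, 3, 1, 15, 7]
11>1: swap(0,6), hi=5 ⇒ [1, 14, -1, 9, 5, 3, 11, 15, 7]
1=1: mid=1
14>1: swap(1,5), hi=4 ⇒ [1, 3, -1, 9, 5, 14, 11, 15, 7]
3>1: swap(1,4), hi=3 ⇒ [1, 5, -1, 9, 3, 14, 11, 15, 7]
5>1: swap(1,3), hi=2 ⇒ [1, 9, -1, 5, 3, 14, 11, 15, 7]
9>1: swap(1,2), hi=1 ⇒ [1, -1, 9, 5, 3, 14, 11, 15, 7]
-1<1: swap(0,1), lo=1 mid=2 ⇒ [-1, 1, 9, 5, 3, 14, 11, 15, 7]
done. lo=1 hi=1; nums=[-1, 1, 9, 5, 3, 14, 11, 15, 7]

(1, 1)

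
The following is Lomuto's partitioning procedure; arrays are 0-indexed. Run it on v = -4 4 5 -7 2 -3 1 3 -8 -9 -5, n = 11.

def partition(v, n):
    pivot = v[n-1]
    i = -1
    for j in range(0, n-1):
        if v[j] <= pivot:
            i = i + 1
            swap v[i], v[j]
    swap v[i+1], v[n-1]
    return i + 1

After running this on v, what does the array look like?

pivot = v[10] = -5; i = -1
j=0: v[0]=-4 > -5 → no swap
j=1: v[1]=4 > -5 → no swap
j=2: v[2]=5 > -5 → no swap
j=3: v[3]=-7 ≤ -5 → i=0, swap v[0],v[3] → -7 4 5 -4 2 -3 1 3 -8 -9 -5
j=4: v[4]=2 > -5 → no swap
j=5: v[5]=-3 > -5 → no swap
j=6: v[6]=1 > -5 → no swap
j=7: v[7]=3 > -5 → no swap
j=8: v[8]=-8 ≤ -5 → i=1, swap v[1],v[8] → -7 -8 5 -4 2 -3 1 3 4 -9 -5
j=9: v[9]=-9 ≤ -5 → i=2, swap v[2],v[9] → -7 -8 -9 -4 2 -3 1 3 4 5 -5
final swap v[3],v[10] → -7 -8 -9 -5 2 -3 1 3 4 5 -4; return 3

-7 -8 -9 -5 2 -3 1 3 4 5 -4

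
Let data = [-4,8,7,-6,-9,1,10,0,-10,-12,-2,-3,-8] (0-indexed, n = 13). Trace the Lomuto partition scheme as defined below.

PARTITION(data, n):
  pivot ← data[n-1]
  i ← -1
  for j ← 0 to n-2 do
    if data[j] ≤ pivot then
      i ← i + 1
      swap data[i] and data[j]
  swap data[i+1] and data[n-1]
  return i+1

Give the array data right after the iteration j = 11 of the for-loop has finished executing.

pivot = data[12] = -8; i = -1
j=0: data[0]=-4 > -8 → no swap
j=1: data[1]=8 > -8 → no swap
j=2: data[2]=7 > -8 → no swap
j=3: data[3]=-6 > -8 → no swap
j=4: data[4]=-9 ≤ -8 → i=0, swap data[0],data[4] → [-9,8,7,-6,-4,1,10,0,-10,-12,-2,-3,-8]
j=5: data[5]=1 > -8 → no swap
j=6: data[6]=10 > -8 → no swap
j=7: data[7]=0 > -8 → no swap
j=8: data[8]=-10 ≤ -8 → i=1, swap data[1],data[8] → [-9,-10,7,-6,-4,1,10,0,8,-12,-2,-3,-8]
j=9: data[9]=-12 ≤ -8 → i=2, swap data[2],data[9] → [-9,-10,-12,-6,-4,1,10,0,8,7,-2,-3,-8]
j=10: data[10]=-2 > -8 → no swap
j=11: data[11]=-3 > -8 → no swap
(after j=11) data = [-9,-10,-12,-6,-4,1,10,0,8,7,-2,-3,-8]

[-9,-10,-12,-6,-4,1,10,0,8,7,-2,-3,-8]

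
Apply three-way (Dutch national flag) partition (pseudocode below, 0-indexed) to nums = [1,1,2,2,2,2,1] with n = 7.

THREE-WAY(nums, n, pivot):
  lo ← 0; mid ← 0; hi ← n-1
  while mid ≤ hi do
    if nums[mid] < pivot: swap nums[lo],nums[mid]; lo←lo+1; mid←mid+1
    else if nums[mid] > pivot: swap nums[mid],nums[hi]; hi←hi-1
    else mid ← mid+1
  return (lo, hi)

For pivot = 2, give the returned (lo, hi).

pivot = 2; lo=0, mid=0, hi=6
nums[mid]=1<2: swap nums[0],nums[0]; lo=1,mid=1 → [1,1,2,2,2,2,1]
nums[mid]=1<2: swap nums[1],nums[1]; lo=2,mid=2 → [1,1,2,2,2,2,1]
nums[mid]=2=2: mid=3
nums[mid]=2=2: mid=4
nums[mid]=2=2: mid=5
nums[mid]=2=2: mid=6
nums[mid]=1<2: swap nums[2],nums[6]; lo=3,mid=7 → [1,1,1,2,2,2,2]
end: lo=3, hi=6; nums = [1,1,1,2,2,2,2]

(3, 6)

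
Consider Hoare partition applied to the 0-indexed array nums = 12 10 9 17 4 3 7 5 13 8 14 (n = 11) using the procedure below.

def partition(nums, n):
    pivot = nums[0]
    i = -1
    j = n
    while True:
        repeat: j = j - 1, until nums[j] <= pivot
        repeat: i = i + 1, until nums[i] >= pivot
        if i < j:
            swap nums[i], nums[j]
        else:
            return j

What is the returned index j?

6

pivot=12
j stops at 9 (8), i stops at 0 (12); swap ⇒ 8 10 9 17 4 3 7 5 13 12 14
j stops at 7 (5), i stops at 3 (17); swap ⇒ 8 10 9 5 4 3 7 17 13 12 14
j stops at 6, i stops at 7; i≥j ⇒ return 6. nums=8 10 9 5 4 3 7 17 13 12 14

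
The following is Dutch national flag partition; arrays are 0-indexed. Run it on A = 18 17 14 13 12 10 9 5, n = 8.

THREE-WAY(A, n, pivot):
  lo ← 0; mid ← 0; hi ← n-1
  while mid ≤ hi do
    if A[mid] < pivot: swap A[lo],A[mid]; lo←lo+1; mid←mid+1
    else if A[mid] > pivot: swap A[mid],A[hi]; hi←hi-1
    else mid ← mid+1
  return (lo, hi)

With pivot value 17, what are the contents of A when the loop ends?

5 14 13 12 10 9 17 18

pivot = 17; lo=0, mid=0, hi=7
A[mid]=18>17: swap A[0],A[7]; hi=6 → 5 17 14 13 12 10 9 18
A[mid]=5<17: swap A[0],A[0]; lo=1,mid=1 → 5 17 14 13 12 10 9 18
A[mid]=17=17: mid=2
A[mid]=14<17: swap A[1],A[2]; lo=2,mid=3 → 5 14 17 13 12 10 9 18
A[mid]=13<17: swap A[2],A[3]; lo=3,mid=4 → 5 14 13 17 12 10 9 18
A[mid]=12<17: swap A[3],A[4]; lo=4,mid=5 → 5 14 13 12 17 10 9 18
A[mid]=10<17: swap A[4],A[5]; lo=5,mid=6 → 5 14 13 12 10 17 9 18
A[mid]=9<17: swap A[5],A[6]; lo=6,mid=7 → 5 14 13 12 10 9 17 18
end: lo=6, hi=6; A = 5 14 13 12 10 9 17 18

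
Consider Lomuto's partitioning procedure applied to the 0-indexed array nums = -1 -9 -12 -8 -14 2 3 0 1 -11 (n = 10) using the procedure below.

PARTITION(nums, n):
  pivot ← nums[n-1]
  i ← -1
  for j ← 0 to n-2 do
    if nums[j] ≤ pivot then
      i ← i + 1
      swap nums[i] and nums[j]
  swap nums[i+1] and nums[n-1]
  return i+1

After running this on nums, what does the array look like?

-12 -14 -11 -8 -9 2 3 0 1 -1

pivot=-11, i=-1
j=0: -1>-11, skip
j=1: -9>-11, skip
j=2: -12≤-11, i=0, swap(0,2) ⇒ -12 -9 -1 -8 -14 2 3 0 1 -11
j=3: -8>-11, skip
j=4: -14≤-11, i=1, swap(1,4) ⇒ -12 -14 -1 -8 -9 2 3 0 1 -11
j=5: 2>-11, skip
j=6: 3>-11, skip
j=7: 0>-11, skip
j=8: 1>-11, skip
swap(2,9) ⇒ -12 -14 -11 -8 -9 2 3 0 1 -1; return 2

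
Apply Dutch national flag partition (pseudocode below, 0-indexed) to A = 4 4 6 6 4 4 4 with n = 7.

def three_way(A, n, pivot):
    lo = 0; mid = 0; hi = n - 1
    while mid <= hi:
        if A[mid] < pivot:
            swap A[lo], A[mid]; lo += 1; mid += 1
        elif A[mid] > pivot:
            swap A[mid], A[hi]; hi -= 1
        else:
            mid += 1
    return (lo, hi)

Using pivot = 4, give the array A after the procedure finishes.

pivot = 4; lo=0, mid=0, hi=6
A[mid]=4=4: mid=1
A[mid]=4=4: mid=2
A[mid]=6>4: swap A[2],A[6]; hi=5 → 4 4 4 6 4 4 6
A[mid]=4=4: mid=3
A[mid]=6>4: swap A[3],A[5]; hi=4 → 4 4 4 4 4 6 6
A[mid]=4=4: mid=4
A[mid]=4=4: mid=5
end: lo=0, hi=4; A = 4 4 4 4 4 6 6

4 4 4 4 4 6 6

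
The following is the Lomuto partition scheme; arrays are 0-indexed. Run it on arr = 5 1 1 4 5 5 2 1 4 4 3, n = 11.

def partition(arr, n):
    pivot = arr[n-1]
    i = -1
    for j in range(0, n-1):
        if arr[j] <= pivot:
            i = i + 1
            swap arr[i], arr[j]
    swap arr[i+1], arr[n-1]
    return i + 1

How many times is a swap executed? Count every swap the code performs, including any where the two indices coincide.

pivot=3, i=-1
j=0: 5>3, skip
j=1: 1≤3, i=0, swap(0,1) ⇒ 1 5 1 4 5 5 2 1 4 4 3
j=2: 1≤3, i=1, swap(1,2) ⇒ 1 1 5 4 5 5 2 1 4 4 3
j=3: 4>3, skip
j=4: 5>3, skip
j=5: 5>3, skip
j=6: 2≤3, i=2, swap(2,6) ⇒ 1 1 2 4 5 5 5 1 4 4 3
j=7: 1≤3, i=3, swap(3,7) ⇒ 1 1 2 1 5 5 5 4 4 4 3
j=8: 4>3, skip
j=9: 4>3, skip
swap(4,10) ⇒ 1 1 2 1 3 5 5 4 4 4 5; return 4

5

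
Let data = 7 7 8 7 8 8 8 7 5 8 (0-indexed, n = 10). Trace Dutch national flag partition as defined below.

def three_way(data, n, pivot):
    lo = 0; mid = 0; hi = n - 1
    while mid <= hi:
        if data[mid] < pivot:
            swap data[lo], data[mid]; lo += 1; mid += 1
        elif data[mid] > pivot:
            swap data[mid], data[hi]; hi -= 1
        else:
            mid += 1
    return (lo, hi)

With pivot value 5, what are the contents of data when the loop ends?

5 8 7 8 8 8 7 7 8 7

lo=0 mid=0 hi=9
7>5: swap(0,9), hi=8 ⇒ 8 7 8 7 8 8 8 7 5 7
8>5: swap(0,8), hi=7 ⇒ 5 7 8 7 8 8 8 7 8 7
5=5: mid=1
7>5: swap(1,7), hi=6 ⇒ 5 7 8 7 8 8 8 7 8 7
7>5: swap(1,6), hi=5 ⇒ 5 8 8 7 8 8 7 7 8 7
8>5: swap(1,5), hi=4 ⇒ 5 8 8 7 8 8 7 7 8 7
8>5: swap(1,4), hi=3 ⇒ 5 8 8 7 8 8 7 7 8 7
8>5: swap(1,3), hi=2 ⇒ 5 7 8 8 8 8 7 7 8 7
7>5: swap(1,2), hi=1 ⇒ 5 8 7 8 8 8 7 7 8 7
8>5: swap(1,1), hi=0 ⇒ 5 8 7 8 8 8 7 7 8 7
done. lo=0 hi=0; data=5 8 7 8 8 8 7 7 8 7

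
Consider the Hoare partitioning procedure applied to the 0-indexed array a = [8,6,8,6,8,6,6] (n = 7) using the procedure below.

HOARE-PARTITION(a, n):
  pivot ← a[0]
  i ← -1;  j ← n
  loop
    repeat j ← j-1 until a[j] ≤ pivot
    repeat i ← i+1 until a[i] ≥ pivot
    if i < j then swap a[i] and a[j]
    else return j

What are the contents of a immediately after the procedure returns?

[6,6,6,6,8,8,8]

pivot = a[0] = 8; i = -1, j = 7
j→6 (a[6]=6≤8), i→0 (a[0]=8≥8); i<j, swap → [6,6,8,6,8,6,8]
j→5 (a[5]=6≤8), i→2 (a[2]=8≥8); i<j, swap → [6,6,6,6,8,8,8]
j→4, i→4; i≥j, return j=4. a = [6,6,6,6,8,8,8]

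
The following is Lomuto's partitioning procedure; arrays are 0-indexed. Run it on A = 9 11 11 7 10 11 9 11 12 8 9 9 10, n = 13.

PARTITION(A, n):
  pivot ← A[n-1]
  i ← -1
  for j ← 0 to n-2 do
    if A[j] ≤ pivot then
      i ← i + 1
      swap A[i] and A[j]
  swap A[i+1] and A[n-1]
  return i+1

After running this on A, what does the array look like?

pivot=10, i=-1
j=0: 9≤10, i=0, swap(0,0) ⇒ 9 11 11 7 10 11 9 11 12 8 9 9 10
j=1: 11>10, skip
j=2: 11>10, skip
j=3: 7≤10, i=1, swap(1,3) ⇒ 9 7 11 11 10 11 9 11 12 8 9 9 10
j=4: 10≤10, i=2, swap(2,4) ⇒ 9 7 10 11 11 11 9 11 12 8 9 9 10
j=5: 11>10, skip
j=6: 9≤10, i=3, swap(3,6) ⇒ 9 7 10 9 11 11 11 11 12 8 9 9 10
j=7: 11>10, skip
j=8: 12>10, skip
j=9: 8≤10, i=4, swap(4,9) ⇒ 9 7 10 9 8 11 11 11 12 11 9 9 10
j=10: 9≤10, i=5, swap(5,10) ⇒ 9 7 10 9 8 9 11 11 12 11 11 9 10
j=11: 9≤10, i=6, swap(6,11) ⇒ 9 7 10 9 8 9 9 11 12 11 11 11 10
swap(7,12) ⇒ 9 7 10 9 8 9 9 10 12 11 11 11 11; return 7

9 7 10 9 8 9 9 10 12 11 11 11 11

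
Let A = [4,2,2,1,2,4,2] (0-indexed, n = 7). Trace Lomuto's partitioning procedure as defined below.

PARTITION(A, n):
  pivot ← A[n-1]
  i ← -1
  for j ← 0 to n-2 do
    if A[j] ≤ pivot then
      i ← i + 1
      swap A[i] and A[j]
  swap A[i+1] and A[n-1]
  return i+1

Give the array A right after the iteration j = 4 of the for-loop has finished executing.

pivot = A[6] = 2; i = -1
j=0: A[0]=4 > 2 → no swap
j=1: A[1]=2 ≤ 2 → i=0, swap A[0],A[1] → [2,4,2,1,2,4,2]
j=2: A[2]=2 ≤ 2 → i=1, swap A[1],A[2] → [2,2,4,1,2,4,2]
j=3: A[3]=1 ≤ 2 → i=2, swap A[2],A[3] → [2,2,1,4,2,4,2]
j=4: A[4]=2 ≤ 2 → i=3, swap A[3],A[4] → [2,2,1,2,4,4,2]
(after j=4) A = [2,2,1,2,4,4,2]

[2,2,1,2,4,4,2]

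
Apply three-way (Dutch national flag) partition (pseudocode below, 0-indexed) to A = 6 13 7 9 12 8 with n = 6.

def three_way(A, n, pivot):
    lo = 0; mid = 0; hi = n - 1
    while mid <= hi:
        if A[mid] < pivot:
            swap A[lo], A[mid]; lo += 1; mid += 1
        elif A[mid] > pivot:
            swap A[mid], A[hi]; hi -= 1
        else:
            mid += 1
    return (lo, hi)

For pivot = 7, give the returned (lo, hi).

(1, 1)

lo=0 mid=0 hi=5
6<7: swap(0,0), lo=1 mid=1 ⇒ 6 13 7 9 12 8
13>7: swap(1,5), hi=4 ⇒ 6 8 7 9 12 13
8>7: swap(1,4), hi=3 ⇒ 6 12 7 9 8 13
12>7: swap(1,3), hi=2 ⇒ 6 9 7 12 8 13
9>7: swap(1,2), hi=1 ⇒ 6 7 9 12 8 13
7=7: mid=2
done. lo=1 hi=1; A=6 7 9 12 8 13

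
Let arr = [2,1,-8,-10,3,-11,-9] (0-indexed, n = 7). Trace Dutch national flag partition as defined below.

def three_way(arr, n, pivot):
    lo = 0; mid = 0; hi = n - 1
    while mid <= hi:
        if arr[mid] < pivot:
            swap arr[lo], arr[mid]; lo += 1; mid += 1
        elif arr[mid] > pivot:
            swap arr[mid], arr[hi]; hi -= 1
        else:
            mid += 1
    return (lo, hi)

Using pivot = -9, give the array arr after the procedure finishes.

[-11,-10,-9,3,-8,1,2]

pivot = -9; lo=0, mid=0, hi=6
arr[mid]=2>-9: swap arr[0],arr[6]; hi=5 → [-9,1,-8,-10,3,-11,2]
arr[mid]=-9=-9: mid=1
arr[mid]=1>-9: swap arr[1],arr[5]; hi=4 → [-9,-11,-8,-10,3,1,2]
arr[mid]=-11<-9: swap arr[0],arr[1]; lo=1,mid=2 → [-11,-9,-8,-10,3,1,2]
arr[mid]=-8>-9: swap arr[2],arr[4]; hi=3 → [-11,-9,3,-10,-8,1,2]
arr[mid]=3>-9: swap arr[2],arr[3]; hi=2 → [-11,-9,-10,3,-8,1,2]
arr[mid]=-10<-9: swap arr[1],arr[2]; lo=2,mid=3 → [-11,-10,-9,3,-8,1,2]
end: lo=2, hi=2; arr = [-11,-10,-9,3,-8,1,2]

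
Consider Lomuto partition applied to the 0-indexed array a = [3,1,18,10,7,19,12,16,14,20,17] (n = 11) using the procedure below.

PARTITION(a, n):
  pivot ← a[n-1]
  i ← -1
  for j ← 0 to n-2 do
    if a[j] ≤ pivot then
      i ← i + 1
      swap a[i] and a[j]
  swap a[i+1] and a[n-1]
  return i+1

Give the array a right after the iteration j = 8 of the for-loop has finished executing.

pivot=17, i=-1
j=0: 3≤17, i=0, swap(0,0) ⇒ [3,1,18,10,7,19,12,16,14,20,17]
j=1: 1≤17, i=1, swap(1,1) ⇒ [3,1,18,10,7,19,12,16,14,20,17]
j=2: 18>17, skip
j=3: 10≤17, i=2, swap(2,3) ⇒ [3,1,10,18,7,19,12,16,14,20,17]
j=4: 7≤17, i=3, swap(3,4) ⇒ [3,1,10,7,18,19,12,16,14,20,17]
j=5: 19>17, skip
j=6: 12≤17, i=4, swap(4,6) ⇒ [3,1,10,7,12,19,18,16,14,20,17]
j=7: 16≤17, i=5, swap(5,7) ⇒ [3,1,10,7,12,16,18,19,14,20,17]
j=8: 14≤17, i=6, swap(6,8) ⇒ [3,1,10,7,12,16,14,19,18,20,17]
(after j=8) a = [3,1,10,7,12,16,14,19,18,20,17]

[3,1,10,7,12,16,14,19,18,20,17]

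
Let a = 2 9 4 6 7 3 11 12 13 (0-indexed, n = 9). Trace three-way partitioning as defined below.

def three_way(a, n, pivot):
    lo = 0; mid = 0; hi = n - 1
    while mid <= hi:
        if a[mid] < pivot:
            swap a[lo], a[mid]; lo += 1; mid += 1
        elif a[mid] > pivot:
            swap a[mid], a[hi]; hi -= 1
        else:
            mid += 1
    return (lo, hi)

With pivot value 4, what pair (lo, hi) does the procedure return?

pivot = 4; lo=0, mid=0, hi=8
a[mid]=2<4: swap a[0],a[0]; lo=1,mid=1 → 2 9 4 6 7 3 11 12 13
a[mid]=9>4: swap a[1],a[8]; hi=7 → 2 13 4 6 7 3 11 12 9
a[mid]=13>4: swap a[1],a[7]; hi=6 → 2 12 4 6 7 3 11 13 9
a[mid]=12>4: swap a[1],a[6]; hi=5 → 2 11 4 6 7 3 12 13 9
a[mid]=11>4: swap a[1],a[5]; hi=4 → 2 3 4 6 7 11 12 13 9
a[mid]=3<4: swap a[1],a[1]; lo=2,mid=2 → 2 3 4 6 7 11 12 13 9
a[mid]=4=4: mid=3
a[mid]=6>4: swap a[3],a[4]; hi=3 → 2 3 4 7 6 11 12 13 9
a[mid]=7>4: swap a[3],a[3]; hi=2 → 2 3 4 7 6 11 12 13 9
end: lo=2, hi=2; a = 2 3 4 7 6 11 12 13 9

(2, 2)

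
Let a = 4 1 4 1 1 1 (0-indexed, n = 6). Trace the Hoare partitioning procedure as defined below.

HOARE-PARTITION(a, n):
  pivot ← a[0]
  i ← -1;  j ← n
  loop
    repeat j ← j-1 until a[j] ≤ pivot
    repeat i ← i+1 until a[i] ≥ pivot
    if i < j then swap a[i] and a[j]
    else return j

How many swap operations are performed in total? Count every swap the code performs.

pivot = a[0] = 4; i = -1, j = 6
j→5 (a[5]=1≤4), i→0 (a[0]=4≥4); i<j, swap → 1 1 4 1 1 4
j→4 (a[4]=1≤4), i→2 (a[2]=4≥4); i<j, swap → 1 1 1 1 4 4
j→3, i→4; i≥j, return j=3. a = 1 1 1 1 4 4

2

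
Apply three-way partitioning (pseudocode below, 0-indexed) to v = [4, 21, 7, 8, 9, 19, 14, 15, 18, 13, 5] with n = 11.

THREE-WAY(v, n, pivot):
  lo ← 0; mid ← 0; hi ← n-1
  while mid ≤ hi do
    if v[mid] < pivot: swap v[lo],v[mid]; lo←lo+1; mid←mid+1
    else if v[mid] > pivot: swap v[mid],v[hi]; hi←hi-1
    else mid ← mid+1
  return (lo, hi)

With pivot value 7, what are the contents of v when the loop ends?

lo=0 mid=0 hi=10
4<7: swap(0,0), lo=1 mid=1 ⇒ [4, 21, 7, 8, 9, 19, 14, 15, 18, 13, 5]
21>7: swap(1,10), hi=9 ⇒ [4, 5, 7, 8, 9, 19, 14, 15, 18, 13, 21]
5<7: swap(1,1), lo=2 mid=2 ⇒ [4, 5, 7, 8, 9, 19, 14, 15, 18, 13, 21]
7=7: mid=3
8>7: swap(3,9), hi=8 ⇒ [4, 5, 7, 13, 9, 19, 14, 15, 18, 8, 21]
13>7: swap(3,8), hi=7 ⇒ [4, 5, 7, 18, 9, 19, 14, 15, 13, 8, 21]
18>7: swap(3,7), hi=6 ⇒ [4, 5, 7, 15, 9, 19, 14, 18, 13, 8, 21]
15>7: swap(3,6), hi=5 ⇒ [4, 5, 7, 14, 9, 19, 15, 18, 13, 8, 21]
14>7: swap(3,5), hi=4 ⇒ [4, 5, 7, 19, 9, 14, 15, 18, 13, 8, 21]
19>7: swap(3,4), hi=3 ⇒ [4, 5, 7, 9, 19, 14, 15, 18, 13, 8, 21]
9>7: swap(3,3), hi=2 ⇒ [4, 5, 7, 9, 19, 14, 15, 18, 13, 8, 21]
done. lo=2 hi=2; v=[4, 5, 7, 9, 19, 14, 15, 18, 13, 8, 21]

[4, 5, 7, 9, 19, 14, 15, 18, 13, 8, 21]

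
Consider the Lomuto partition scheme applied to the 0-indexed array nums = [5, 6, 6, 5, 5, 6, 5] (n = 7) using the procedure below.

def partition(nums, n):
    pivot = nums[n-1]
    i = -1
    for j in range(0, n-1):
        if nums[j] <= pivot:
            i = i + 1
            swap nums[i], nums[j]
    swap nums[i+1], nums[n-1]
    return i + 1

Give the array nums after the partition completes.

[5, 5, 5, 5, 6, 6, 6]

pivot = nums[6] = 5; i = -1
j=0: nums[0]=5 ≤ 5 → i=0, swap nums[0],nums[0] (no change) → [5, 6, 6, 5, 5, 6, 5]
j=1: nums[1]=6 > 5 → no swap
j=2: nums[2]=6 > 5 → no swap
j=3: nums[3]=5 ≤ 5 → i=1, swap nums[1],nums[3] → [5, 5, 6, 6, 5, 6, 5]
j=4: nums[4]=5 ≤ 5 → i=2, swap nums[2],nums[4] → [5, 5, 5, 6, 6, 6, 5]
j=5: nums[5]=6 > 5 → no swap
final swap nums[3],nums[6] → [5, 5, 5, 5, 6, 6, 6]; return 3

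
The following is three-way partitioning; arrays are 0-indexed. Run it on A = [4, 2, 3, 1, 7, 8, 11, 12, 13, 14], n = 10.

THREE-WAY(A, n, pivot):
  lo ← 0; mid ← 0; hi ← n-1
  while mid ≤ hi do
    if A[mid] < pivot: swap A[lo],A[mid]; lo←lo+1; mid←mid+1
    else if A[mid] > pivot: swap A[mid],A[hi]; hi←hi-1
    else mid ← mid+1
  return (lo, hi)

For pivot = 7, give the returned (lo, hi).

(4, 4)

lo=0 mid=0 hi=9
4<7: swap(0,0), lo=1 mid=1 ⇒ [4, 2, 3, 1, 7, 8, 11, 12, 13, 14]
2<7: swap(1,1), lo=2 mid=2 ⇒ [4, 2, 3, 1, 7, 8, 11, 12, 13, 14]
3<7: swap(2,2), lo=3 mid=3 ⇒ [4, 2, 3, 1, 7, 8, 11, 12, 13, 14]
1<7: swap(3,3), lo=4 mid=4 ⇒ [4, 2, 3, 1, 7, 8, 11, 12, 13, 14]
7=7: mid=5
8>7: swap(5,9), hi=8 ⇒ [4, 2, 3, 1, 7, 14, 11, 12, 13, 8]
14>7: swap(5,8), hi=7 ⇒ [4, 2, 3, 1, 7, 13, 11, 12, 14, 8]
13>7: swap(5,7), hi=6 ⇒ [4, 2, 3, 1, 7, 12, 11, 13, 14, 8]
12>7: swap(5,6), hi=5 ⇒ [4, 2, 3, 1, 7, 11, 12, 13, 14, 8]
11>7: swap(5,5), hi=4 ⇒ [4, 2, 3, 1, 7, 11, 12, 13, 14, 8]
done. lo=4 hi=4; A=[4, 2, 3, 1, 7, 11, 12, 13, 14, 8]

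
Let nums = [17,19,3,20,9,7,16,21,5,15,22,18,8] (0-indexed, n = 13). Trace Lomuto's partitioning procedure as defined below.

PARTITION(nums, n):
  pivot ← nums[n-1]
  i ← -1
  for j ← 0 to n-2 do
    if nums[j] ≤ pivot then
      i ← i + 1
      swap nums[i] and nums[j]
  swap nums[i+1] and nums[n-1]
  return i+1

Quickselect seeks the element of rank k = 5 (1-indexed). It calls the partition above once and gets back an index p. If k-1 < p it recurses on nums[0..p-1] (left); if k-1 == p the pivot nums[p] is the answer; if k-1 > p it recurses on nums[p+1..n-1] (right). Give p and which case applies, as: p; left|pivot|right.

3; right

pivot=8, i=-1
j=0: 17>8, skip
j=1: 19>8, skip
j=2: 3≤8, i=0, swap(0,2) ⇒ [3,19,17,20,9,7,16,21,5,15,22,18,8]
j=3: 20>8, skip
j=4: 9>8, skip
j=5: 7≤8, i=1, swap(1,5) ⇒ [3,7,17,20,9,19,16,21,5,15,22,18,8]
j=6: 16>8, skip
j=7: 21>8, skip
j=8: 5≤8, i=2, swap(2,8) ⇒ [3,7,5,20,9,19,16,21,17,15,22,18,8]
j=9: 15>8, skip
j=10: 22>8, skip
j=11: 18>8, skip
swap(3,12) ⇒ [3,7,5,8,9,19,16,21,17,15,22,18,20]; return 3
p = 3; k-1 = 4 > 3 ⇒ right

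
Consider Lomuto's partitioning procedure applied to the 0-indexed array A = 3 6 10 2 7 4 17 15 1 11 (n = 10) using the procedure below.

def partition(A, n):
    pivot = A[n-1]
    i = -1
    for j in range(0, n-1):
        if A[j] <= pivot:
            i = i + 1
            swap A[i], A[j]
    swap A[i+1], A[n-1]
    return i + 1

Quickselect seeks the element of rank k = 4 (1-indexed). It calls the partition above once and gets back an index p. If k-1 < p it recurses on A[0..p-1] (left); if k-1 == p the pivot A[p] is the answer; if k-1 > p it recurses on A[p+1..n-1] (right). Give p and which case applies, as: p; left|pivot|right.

7; left

pivot = A[9] = 11; i = -1
j=0: A[0]=3 ≤ 11 → i=0, swap A[0],A[0] (no change) → 3 6 10 2 7 4 17 15 1 11
j=1: A[1]=6 ≤ 11 → i=1, swap A[1],A[1] (no change) → 3 6 10 2 7 4 17 15 1 11
j=2: A[2]=10 ≤ 11 → i=2, swap A[2],A[2] (no change) → 3 6 10 2 7 4 17 15 1 11
j=3: A[3]=2 ≤ 11 → i=3, swap A[3],A[3] (no change) → 3 6 10 2 7 4 17 15 1 11
j=4: A[4]=7 ≤ 11 → i=4, swap A[4],A[4] (no change) → 3 6 10 2 7 4 17 15 1 11
j=5: A[5]=4 ≤ 11 → i=5, swap A[5],A[5] (no change) → 3 6 10 2 7 4 17 15 1 11
j=6: A[6]=17 > 11 → no swap
j=7: A[7]=15 > 11 → no swap
j=8: A[8]=1 ≤ 11 → i=6, swap A[6],A[8] → 3 6 10 2 7 4 1 15 17 11
final swap A[7],A[9] → 3 6 10 2 7 4 1 11 17 15; return 7
p = 7; k-1 = 3 < 7 ⇒ left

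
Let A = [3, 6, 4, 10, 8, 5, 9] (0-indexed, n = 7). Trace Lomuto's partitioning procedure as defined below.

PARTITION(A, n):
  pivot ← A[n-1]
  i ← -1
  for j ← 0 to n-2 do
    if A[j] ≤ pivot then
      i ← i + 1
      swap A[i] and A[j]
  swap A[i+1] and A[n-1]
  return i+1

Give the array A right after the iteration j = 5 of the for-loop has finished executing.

[3, 6, 4, 8, 5, 10, 9]

pivot=9, i=-1
j=0: 3≤9, i=0, swap(0,0) ⇒ [3, 6, 4, 10, 8, 5, 9]
j=1: 6≤9, i=1, swap(1,1) ⇒ [3, 6, 4, 10, 8, 5, 9]
j=2: 4≤9, i=2, swap(2,2) ⇒ [3, 6, 4, 10, 8, 5, 9]
j=3: 10>9, skip
j=4: 8≤9, i=3, swap(3,4) ⇒ [3, 6, 4, 8, 10, 5, 9]
j=5: 5≤9, i=4, swap(4,5) ⇒ [3, 6, 4, 8, 5, 10, 9]
(after j=5) A = [3, 6, 4, 8, 5, 10, 9]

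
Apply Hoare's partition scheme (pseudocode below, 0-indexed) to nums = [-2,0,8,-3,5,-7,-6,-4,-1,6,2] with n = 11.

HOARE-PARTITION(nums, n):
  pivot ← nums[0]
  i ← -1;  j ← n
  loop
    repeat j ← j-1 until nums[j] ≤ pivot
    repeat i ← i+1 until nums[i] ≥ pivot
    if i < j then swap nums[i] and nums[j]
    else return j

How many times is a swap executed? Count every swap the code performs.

3

pivot = nums[0] = -2; i = -1, j = 11
j→7 (nums[7]=-4≤-2), i→0 (nums[0]=-2≥-2); i<j, swap → [-4,0,8,-3,5,-7,-6,-2,-1,6,2]
j→6 (nums[6]=-6≤-2), i→1 (nums[1]=0≥-2); i<j, swap → [-4,-6,8,-3,5,-7,0,-2,-1,6,2]
j→5 (nums[5]=-7≤-2), i→2 (nums[2]=8≥-2); i<j, swap → [-4,-6,-7,-3,5,8,0,-2,-1,6,2]
j→3, i→4; i≥j, return j=3. nums = [-4,-6,-7,-3,5,8,0,-2,-1,6,2]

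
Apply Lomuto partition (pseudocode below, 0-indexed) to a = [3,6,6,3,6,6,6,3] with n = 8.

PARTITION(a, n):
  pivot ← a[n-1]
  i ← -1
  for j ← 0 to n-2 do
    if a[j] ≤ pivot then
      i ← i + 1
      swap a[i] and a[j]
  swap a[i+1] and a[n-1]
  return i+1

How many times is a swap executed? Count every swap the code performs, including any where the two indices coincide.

3

pivot=3, i=-1
j=0: 3≤3, i=0, swap(0,0) ⇒ [3,6,6,3,6,6,6,3]
j=1: 6>3, skip
j=2: 6>3, skip
j=3: 3≤3, i=1, swap(1,3) ⇒ [3,3,6,6,6,6,6,3]
j=4: 6>3, skip
j=5: 6>3, skip
j=6: 6>3, skip
swap(2,7) ⇒ [3,3,3,6,6,6,6,6]; return 2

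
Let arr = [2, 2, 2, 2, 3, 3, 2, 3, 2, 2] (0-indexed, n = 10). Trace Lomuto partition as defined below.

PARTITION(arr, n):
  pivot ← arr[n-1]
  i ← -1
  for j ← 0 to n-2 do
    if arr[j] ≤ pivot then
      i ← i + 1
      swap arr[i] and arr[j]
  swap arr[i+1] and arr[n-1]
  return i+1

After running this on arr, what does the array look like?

pivot = arr[9] = 2; i = -1
j=0: arr[0]=2 ≤ 2 → i=0, swap arr[0],arr[0] (no change) → [2, 2, 2, 2, 3, 3, 2, 3, 2, 2]
j=1: arr[1]=2 ≤ 2 → i=1, swap arr[1],arr[1] (no change) → [2, 2, 2, 2, 3, 3, 2, 3, 2, 2]
j=2: arr[2]=2 ≤ 2 → i=2, swap arr[2],arr[2] (no change) → [2, 2, 2, 2, 3, 3, 2, 3, 2, 2]
j=3: arr[3]=2 ≤ 2 → i=3, swap arr[3],arr[3] (no change) → [2, 2, 2, 2, 3, 3, 2, 3, 2, 2]
j=4: arr[4]=3 > 2 → no swap
j=5: arr[5]=3 > 2 → no swap
j=6: arr[6]=2 ≤ 2 → i=4, swap arr[4],arr[6] → [2, 2, 2, 2, 2, 3, 3, 3, 2, 2]
j=7: arr[7]=3 > 2 → no swap
j=8: arr[8]=2 ≤ 2 → i=5, swap arr[5],arr[8] → [2, 2, 2, 2, 2, 2, 3, 3, 3, 2]
final swap arr[6],arr[9] → [2, 2, 2, 2, 2, 2, 2, 3, 3, 3]; return 6

[2, 2, 2, 2, 2, 2, 2, 3, 3, 3]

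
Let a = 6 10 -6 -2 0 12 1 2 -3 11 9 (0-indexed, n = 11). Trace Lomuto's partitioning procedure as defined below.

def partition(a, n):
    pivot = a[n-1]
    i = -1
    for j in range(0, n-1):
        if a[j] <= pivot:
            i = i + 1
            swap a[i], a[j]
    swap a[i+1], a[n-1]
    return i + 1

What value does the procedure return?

7

pivot=9, i=-1
j=0: 6≤9, i=0, swap(0,0) ⇒ 6 10 -6 -2 0 12 1 2 -3 11 9
j=1: 10>9, skip
j=2: -6≤9, i=1, swap(1,2) ⇒ 6 -6 10 -2 0 12 1 2 -3 11 9
j=3: -2≤9, i=2, swap(2,3) ⇒ 6 -6 -2 10 0 12 1 2 -3 11 9
j=4: 0≤9, i=3, swap(3,4) ⇒ 6 -6 -2 0 10 12 1 2 -3 11 9
j=5: 12>9, skip
j=6: 1≤9, i=4, swap(4,6) ⇒ 6 -6 -2 0 1 12 10 2 -3 11 9
j=7: 2≤9, i=5, swap(5,7) ⇒ 6 -6 -2 0 1 2 10 12 -3 11 9
j=8: -3≤9, i=6, swap(6,8) ⇒ 6 -6 -2 0 1 2 -3 12 10 11 9
j=9: 11>9, skip
swap(7,10) ⇒ 6 -6 -2 0 1 2 -3 9 10 11 12; return 7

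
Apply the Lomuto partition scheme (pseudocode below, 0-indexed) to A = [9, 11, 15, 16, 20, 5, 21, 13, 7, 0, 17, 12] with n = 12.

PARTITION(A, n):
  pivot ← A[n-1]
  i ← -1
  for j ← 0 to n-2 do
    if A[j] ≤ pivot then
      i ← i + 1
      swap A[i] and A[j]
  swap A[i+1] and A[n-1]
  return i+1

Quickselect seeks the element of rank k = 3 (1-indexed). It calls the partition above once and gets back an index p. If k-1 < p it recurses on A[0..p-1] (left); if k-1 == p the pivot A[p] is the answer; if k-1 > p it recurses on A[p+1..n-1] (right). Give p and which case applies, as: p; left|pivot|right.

pivot = A[11] = 12; i = -1
j=0: A[0]=9 ≤ 12 → i=0, swap A[0],A[0] (no change) → [9, 11, 15, 16, 20, 5, 21, 13, 7, 0, 17, 12]
j=1: A[1]=11 ≤ 12 → i=1, swap A[1],A[1] (no change) → [9, 11, 15, 16, 20, 5, 21, 13, 7, 0, 17, 12]
j=2: A[2]=15 > 12 → no swap
j=3: A[3]=16 > 12 → no swap
j=4: A[4]=20 > 12 → no swap
j=5: A[5]=5 ≤ 12 → i=2, swap A[2],A[5] → [9, 11, 5, 16, 20, 15, 21, 13, 7, 0, 17, 12]
j=6: A[6]=21 > 12 → no swap
j=7: A[7]=13 > 12 → no swap
j=8: A[8]=7 ≤ 12 → i=3, swap A[3],A[8] → [9, 11, 5, 7, 20, 15, 21, 13, 16, 0, 17, 12]
j=9: A[9]=0 ≤ 12 → i=4, swap A[4],A[9] → [9, 11, 5, 7, 0, 15, 21, 13, 16, 20, 17, 12]
j=10: A[10]=17 > 12 → no swap
final swap A[5],A[11] → [9, 11, 5, 7, 0, 12, 21, 13, 16, 20, 17, 15]; return 5
p = 5; k-1 = 2 < 5 ⇒ left

5; left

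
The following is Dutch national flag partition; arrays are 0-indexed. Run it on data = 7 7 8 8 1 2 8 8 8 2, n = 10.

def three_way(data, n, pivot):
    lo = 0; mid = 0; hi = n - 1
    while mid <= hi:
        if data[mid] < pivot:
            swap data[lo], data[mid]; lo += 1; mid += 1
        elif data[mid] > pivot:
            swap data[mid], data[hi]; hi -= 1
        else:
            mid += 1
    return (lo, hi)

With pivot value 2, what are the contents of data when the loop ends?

pivot = 2; lo=0, mid=0, hi=9
data[mid]=7>2: swap data[0],data[9]; hi=8 → 2 7 8 8 1 2 8 8 8 7
data[mid]=2=2: mid=1
data[mid]=7>2: swap data[1],data[8]; hi=7 → 2 8 8 8 1 2 8 8 7 7
data[mid]=8>2: swap data[1],data[7]; hi=6 → 2 8 8 8 1 2 8 8 7 7
data[mid]=8>2: swap data[1],data[6]; hi=5 → 2 8 8 8 1 2 8 8 7 7
data[mid]=8>2: swap data[1],data[5]; hi=4 → 2 2 8 8 1 8 8 8 7 7
data[mid]=2=2: mid=2
data[mid]=8>2: swap data[2],data[4]; hi=3 → 2 2 1 8 8 8 8 8 7 7
data[mid]=1<2: swap data[0],data[2]; lo=1,mid=3 → 1 2 2 8 8 8 8 8 7 7
data[mid]=8>2: swap data[3],data[3]; hi=2 → 1 2 2 8 8 8 8 8 7 7
end: lo=1, hi=2; data = 1 2 2 8 8 8 8 8 7 7

1 2 2 8 8 8 8 8 7 7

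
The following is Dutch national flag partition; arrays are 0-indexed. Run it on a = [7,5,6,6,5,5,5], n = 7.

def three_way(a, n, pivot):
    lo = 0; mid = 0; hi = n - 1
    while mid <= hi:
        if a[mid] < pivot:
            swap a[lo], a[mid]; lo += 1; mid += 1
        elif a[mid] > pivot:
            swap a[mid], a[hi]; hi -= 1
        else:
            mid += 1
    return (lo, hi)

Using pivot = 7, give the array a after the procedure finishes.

pivot = 7; lo=0, mid=0, hi=6
a[mid]=7=7: mid=1
a[mid]=5<7: swap a[0],a[1]; lo=1,mid=2 → [5,7,6,6,5,5,5]
a[mid]=6<7: swap a[1],a[2]; lo=2,mid=3 → [5,6,7,6,5,5,5]
a[mid]=6<7: swap a[2],a[3]; lo=3,mid=4 → [5,6,6,7,5,5,5]
a[mid]=5<7: swap a[3],a[4]; lo=4,mid=5 → [5,6,6,5,7,5,5]
a[mid]=5<7: swap a[4],a[5]; lo=5,mid=6 → [5,6,6,5,5,7,5]
a[mid]=5<7: swap a[5],a[6]; lo=6,mid=7 → [5,6,6,5,5,5,7]
end: lo=6, hi=6; a = [5,6,6,5,5,5,7]

[5,6,6,5,5,5,7]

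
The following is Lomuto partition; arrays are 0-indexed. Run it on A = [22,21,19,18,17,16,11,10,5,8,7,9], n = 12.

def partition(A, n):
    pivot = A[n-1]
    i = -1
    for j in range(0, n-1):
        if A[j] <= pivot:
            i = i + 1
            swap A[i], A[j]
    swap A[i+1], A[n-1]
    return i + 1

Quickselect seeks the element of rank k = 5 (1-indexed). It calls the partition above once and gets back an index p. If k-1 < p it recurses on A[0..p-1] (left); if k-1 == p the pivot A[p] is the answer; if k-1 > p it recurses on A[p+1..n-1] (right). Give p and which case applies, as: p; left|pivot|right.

pivot = A[11] = 9; i = -1
j=0: A[0]=22 > 9 → no swap
j=1: A[1]=21 > 9 → no swap
j=2: A[2]=19 > 9 → no swap
j=3: A[3]=18 > 9 → no swap
j=4: A[4]=17 > 9 → no swap
j=5: A[5]=16 > 9 → no swap
j=6: A[6]=11 > 9 → no swap
j=7: A[7]=10 > 9 → no swap
j=8: A[8]=5 ≤ 9 → i=0, swap A[0],A[8] → [5,21,19,18,17,16,11,10,22,8,7,9]
j=9: A[9]=8 ≤ 9 → i=1, swap A[1],A[9] → [5,8,19,18,17,16,11,10,22,21,7,9]
j=10: A[10]=7 ≤ 9 → i=2, swap A[2],A[10] → [5,8,7,18,17,16,11,10,22,21,19,9]
final swap A[3],A[11] → [5,8,7,9,17,16,11,10,22,21,19,18]; return 3
p = 3; k-1 = 4 > 3 ⇒ right

3; right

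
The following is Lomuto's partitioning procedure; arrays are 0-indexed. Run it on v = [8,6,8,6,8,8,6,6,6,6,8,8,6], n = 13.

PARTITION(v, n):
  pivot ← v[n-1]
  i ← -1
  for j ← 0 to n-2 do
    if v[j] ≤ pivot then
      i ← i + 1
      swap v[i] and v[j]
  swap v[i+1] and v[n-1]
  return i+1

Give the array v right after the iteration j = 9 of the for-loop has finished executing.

[6,6,6,6,6,6,8,8,8,8,8,8,6]

pivot = v[12] = 6; i = -1
j=0: v[0]=8 > 6 → no swap
j=1: v[1]=6 ≤ 6 → i=0, swap v[0],v[1] → [6,8,8,6,8,8,6,6,6,6,8,8,6]
j=2: v[2]=8 > 6 → no swap
j=3: v[3]=6 ≤ 6 → i=1, swap v[1],v[3] → [6,6,8,8,8,8,6,6,6,6,8,8,6]
j=4: v[4]=8 > 6 → no swap
j=5: v[5]=8 > 6 → no swap
j=6: v[6]=6 ≤ 6 → i=2, swap v[2],v[6] → [6,6,6,8,8,8,8,6,6,6,8,8,6]
j=7: v[7]=6 ≤ 6 → i=3, swap v[3],v[7] → [6,6,6,6,8,8,8,8,6,6,8,8,6]
j=8: v[8]=6 ≤ 6 → i=4, swap v[4],v[8] → [6,6,6,6,6,8,8,8,8,6,8,8,6]
j=9: v[9]=6 ≤ 6 → i=5, swap v[5],v[9] → [6,6,6,6,6,6,8,8,8,8,8,8,6]
(after j=9) v = [6,6,6,6,6,6,8,8,8,8,8,8,6]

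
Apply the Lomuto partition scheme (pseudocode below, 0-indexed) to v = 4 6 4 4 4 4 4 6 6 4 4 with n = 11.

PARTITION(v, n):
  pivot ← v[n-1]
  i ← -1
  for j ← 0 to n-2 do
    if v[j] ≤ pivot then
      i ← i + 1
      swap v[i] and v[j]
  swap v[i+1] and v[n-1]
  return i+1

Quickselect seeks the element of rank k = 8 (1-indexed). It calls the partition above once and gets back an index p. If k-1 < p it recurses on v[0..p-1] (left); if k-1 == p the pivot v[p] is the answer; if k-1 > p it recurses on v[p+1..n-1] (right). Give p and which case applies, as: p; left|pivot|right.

7; pivot

pivot=4, i=-1
j=0: 4≤4, i=0, swap(0,0) ⇒ 4 6 4 4 4 4 4 6 6 4 4
j=1: 6>4, skip
j=2: 4≤4, i=1, swap(1,2) ⇒ 4 4 6 4 4 4 4 6 6 4 4
j=3: 4≤4, i=2, swap(2,3) ⇒ 4 4 4 6 4 4 4 6 6 4 4
j=4: 4≤4, i=3, swap(3,4) ⇒ 4 4 4 4 6 4 4 6 6 4 4
j=5: 4≤4, i=4, swap(4,5) ⇒ 4 4 4 4 4 6 4 6 6 4 4
j=6: 4≤4, i=5, swap(5,6) ⇒ 4 4 4 4 4 4 6 6 6 4 4
j=7: 6>4, skip
j=8: 6>4, skip
j=9: 4≤4, i=6, swap(6,9) ⇒ 4 4 4 4 4 4 4 6 6 6 4
swap(7,10) ⇒ 4 4 4 4 4 4 4 4 6 6 6; return 7
p = 7; k-1 = 7 == 7 ⇒ pivot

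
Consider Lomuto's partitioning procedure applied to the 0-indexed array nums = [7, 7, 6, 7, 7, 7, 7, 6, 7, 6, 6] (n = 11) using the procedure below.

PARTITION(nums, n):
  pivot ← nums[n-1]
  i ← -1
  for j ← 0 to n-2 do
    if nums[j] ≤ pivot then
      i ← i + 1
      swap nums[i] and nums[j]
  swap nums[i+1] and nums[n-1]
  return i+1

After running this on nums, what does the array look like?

pivot = nums[10] = 6; i = -1
j=0: nums[0]=7 > 6 → no swap
j=1: nums[1]=7 > 6 → no swap
j=2: nums[2]=6 ≤ 6 → i=0, swap nums[0],nums[2] → [6, 7, 7, 7, 7, 7, 7, 6, 7, 6, 6]
j=3: nums[3]=7 > 6 → no swap
j=4: nums[4]=7 > 6 → no swap
j=5: nums[5]=7 > 6 → no swap
j=6: nums[6]=7 > 6 → no swap
j=7: nums[7]=6 ≤ 6 → i=1, swap nums[1],nums[7] → [6, 6, 7, 7, 7, 7, 7, 7, 7, 6, 6]
j=8: nums[8]=7 > 6 → no swap
j=9: nums[9]=6 ≤ 6 → i=2, swap nums[2],nums[9] → [6, 6, 6, 7, 7, 7, 7, 7, 7, 7, 6]
final swap nums[3],nums[10] → [6, 6, 6, 6, 7, 7, 7, 7, 7, 7, 7]; return 3

[6, 6, 6, 6, 7, 7, 7, 7, 7, 7, 7]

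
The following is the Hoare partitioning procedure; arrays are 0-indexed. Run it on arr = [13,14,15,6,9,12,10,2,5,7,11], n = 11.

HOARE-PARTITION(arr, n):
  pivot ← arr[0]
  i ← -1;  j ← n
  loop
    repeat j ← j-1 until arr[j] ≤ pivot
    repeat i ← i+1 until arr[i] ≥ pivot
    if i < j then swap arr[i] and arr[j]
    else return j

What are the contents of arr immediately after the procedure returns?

[11,7,5,6,9,12,10,2,15,14,13]

pivot = arr[0] = 13; i = -1, j = 11
j→10 (arr[10]=11≤13), i→0 (arr[0]=13≥13); i<j, swap → [11,14,15,6,9,12,10,2,5,7,13]
j→9 (arr[9]=7≤13), i→1 (arr[1]=14≥13); i<j, swap → [11,7,15,6,9,12,10,2,5,14,13]
j→8 (arr[8]=5≤13), i→2 (arr[2]=15≥13); i<j, swap → [11,7,5,6,9,12,10,2,15,14,13]
j→7, i→8; i≥j, return j=7. arr = [11,7,5,6,9,12,10,2,15,14,13]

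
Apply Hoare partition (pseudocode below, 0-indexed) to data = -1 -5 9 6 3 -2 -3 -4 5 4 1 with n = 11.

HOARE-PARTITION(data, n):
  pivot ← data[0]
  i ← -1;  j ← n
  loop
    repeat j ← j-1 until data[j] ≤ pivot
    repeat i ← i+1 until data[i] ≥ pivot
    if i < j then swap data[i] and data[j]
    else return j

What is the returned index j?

3

pivot = data[0] = -1; i = -1, j = 11
j→7 (data[7]=-4≤-1), i→0 (data[0]=-1≥-1); i<j, swap → -4 -5 9 6 3 -2 -3 -1 5 4 1
j→6 (data[6]=-3≤-1), i→2 (data[2]=9≥-1); i<j, swap → -4 -5 -3 6 3 -2 9 -1 5 4 1
j→5 (data[5]=-2≤-1), i→3 (data[3]=6≥-1); i<j, swap → -4 -5 -3 -2 3 6 9 -1 5 4 1
j→3, i→4; i≥j, return j=3. data = -4 -5 -3 -2 3 6 9 -1 5 4 1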